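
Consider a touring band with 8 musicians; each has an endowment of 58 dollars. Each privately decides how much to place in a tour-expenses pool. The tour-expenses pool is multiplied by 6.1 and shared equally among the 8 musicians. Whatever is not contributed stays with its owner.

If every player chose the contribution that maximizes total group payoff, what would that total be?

Each contributed unit returns 6.100 to the group as a whole (0.7625 to each of 8 players), which exceeds 1, so the social optimum is full contribution: group total = 6.100 × 464 = 2830.40.

2830.40 dollars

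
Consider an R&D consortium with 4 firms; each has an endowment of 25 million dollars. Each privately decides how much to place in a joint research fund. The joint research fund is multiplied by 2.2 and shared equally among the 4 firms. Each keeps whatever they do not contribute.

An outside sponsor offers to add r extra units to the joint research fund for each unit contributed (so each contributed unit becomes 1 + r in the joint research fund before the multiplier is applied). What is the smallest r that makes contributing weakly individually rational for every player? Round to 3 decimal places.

With matching at rate r, one contributed unit becomes (1 + r) in the joint research fund and returns 2.2 × (1 + r) / 4 to the contributor.
Setting this equal to 1: 1 + r = 4/2.2 = 1.8182.
So the minimum matching rate is r = 1.8182 − 1 = 0.818.

0.818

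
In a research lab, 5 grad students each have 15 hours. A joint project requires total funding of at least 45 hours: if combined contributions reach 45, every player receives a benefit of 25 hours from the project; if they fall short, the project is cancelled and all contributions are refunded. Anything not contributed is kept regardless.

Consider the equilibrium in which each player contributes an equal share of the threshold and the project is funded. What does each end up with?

Equal share of the threshold: 45/5 = 9.
At this profile no one gains by cutting their contribution: any cut drops the total below 45, the project is cancelled, contributions are refunded, and the deviator ends with 15, which is less than 15 − 9 + 25 = 31. Contributing more than 9 just wastes the excess. So contributing exactly 9 is a best response.
Each player's payoff: 15 − 9 + 25 = 31.

31 hours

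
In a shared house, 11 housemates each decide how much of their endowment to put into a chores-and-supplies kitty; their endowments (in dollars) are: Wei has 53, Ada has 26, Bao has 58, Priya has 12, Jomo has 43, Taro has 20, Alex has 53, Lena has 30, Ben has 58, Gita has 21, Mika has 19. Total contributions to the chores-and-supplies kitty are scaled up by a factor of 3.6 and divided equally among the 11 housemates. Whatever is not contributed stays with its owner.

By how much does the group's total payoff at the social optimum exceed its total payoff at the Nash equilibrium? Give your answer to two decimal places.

1021.80 dollars

The private return per contributed unit is 3.6/11 = 0.3273 < 1 for every player regardless of endowment, so the Nash equilibrium is zero contribution and the group total is Σ E_j = 53 + 26 + 58 + 12 + 43 + 20 + 53 + 30 + 58 + 21 + 19 = 393.
Each contributed unit returns 3.600 to the group, so the social optimum is full contribution by everyone: group total = 3.600 × 393 = 1414.80.
Efficiency loss = (3.600 − 1) × 393 = 1021.80.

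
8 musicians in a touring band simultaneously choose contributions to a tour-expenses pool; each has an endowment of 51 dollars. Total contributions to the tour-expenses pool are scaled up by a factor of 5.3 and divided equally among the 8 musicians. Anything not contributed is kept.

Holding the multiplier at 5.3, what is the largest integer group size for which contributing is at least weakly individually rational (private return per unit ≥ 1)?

5

Private return per unit is 5.3/(group size), which is ≥ 1 whenever the group size is ≤ 5.3.
The largest such integer is 5.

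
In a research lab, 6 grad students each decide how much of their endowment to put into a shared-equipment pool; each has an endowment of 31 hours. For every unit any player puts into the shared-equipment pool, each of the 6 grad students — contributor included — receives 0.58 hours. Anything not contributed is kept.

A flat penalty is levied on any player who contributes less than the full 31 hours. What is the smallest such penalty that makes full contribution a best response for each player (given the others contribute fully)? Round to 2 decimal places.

13.02 hours

Given the others contribute fully, the best deviation is to contribute 0 (any partial contribution still incurs the fine and gives up units whose private return 0.58 is below 1).
Deviating from 31 to 0 saves 31 hours but forfeits the deviator's share of the drop in the shared-equipment pool: 0.58 × 31 = 17.98.
So the deviation gain is 31 − 17.98 = 13.02, and the fine must be at least 13.02 hours to wipe it out.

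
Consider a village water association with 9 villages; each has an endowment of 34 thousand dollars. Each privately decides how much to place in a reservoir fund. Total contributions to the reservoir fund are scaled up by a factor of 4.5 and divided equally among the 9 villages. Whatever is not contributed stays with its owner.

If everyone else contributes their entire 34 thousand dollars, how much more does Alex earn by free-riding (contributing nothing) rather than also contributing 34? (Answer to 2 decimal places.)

Switching from a contribution of 34 to 0 lets Alex keep an extra 34 thousand dollars, but lowers the reservoir fund by 34, which costs Alex their own share of that drop: 4.5/9 × 34 = 17.00.
Net gain = 34 − 17.00 = 17.00. The private return per contributed unit (0.5000) is below 1, so free-riding is indeed the best response regardless of what the others do.

17.00 thousand dollars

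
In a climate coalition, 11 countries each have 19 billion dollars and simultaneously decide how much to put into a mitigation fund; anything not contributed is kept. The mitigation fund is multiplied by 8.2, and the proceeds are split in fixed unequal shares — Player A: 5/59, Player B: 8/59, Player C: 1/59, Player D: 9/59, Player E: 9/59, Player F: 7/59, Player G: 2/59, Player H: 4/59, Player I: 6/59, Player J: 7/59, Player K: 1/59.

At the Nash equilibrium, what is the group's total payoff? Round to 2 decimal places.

Player j's private return per contributed unit is 8.2 × (j's share). Contributing is weakly dominant for j when that share is at least 1/8.2 = 0.1220, and contributing 0 is dominant otherwise.
Player B, Player D and Player E clear that bar, contributing 19 each; the remaining 8 contribute 0. Total contributed: 57.
The mitigation fund pays out 8.2 × 57 = 467.40 in total (split across the unequal shares, but the aggregate is all that matters for the group sum).
The 8 free-riders keep 19 each, adding 152. Group total = 152 + 467.40 = 619.40.

619.40 billion dollars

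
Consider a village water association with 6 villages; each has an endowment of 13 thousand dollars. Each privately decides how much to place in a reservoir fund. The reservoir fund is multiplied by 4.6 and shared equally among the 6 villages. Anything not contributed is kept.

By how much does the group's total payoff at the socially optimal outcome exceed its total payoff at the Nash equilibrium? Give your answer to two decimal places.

280.80 thousand dollars

Each contributed unit returns 4.6/6 = 0.7667 to its contributor — below 1 — so contributing 0 is dominant for every player. At the Nash equilibrium everyone keeps their 13, and the group total is 6 × 13 = 78.
Each contributed unit returns 4.600 to the group as a whole (0.7667 to each of 6 players), which exceeds 1, so the social optimum is full contribution: group total = 4.600 × 78 = 358.80.
Efficiency loss = 358.80 − 78 = 280.80.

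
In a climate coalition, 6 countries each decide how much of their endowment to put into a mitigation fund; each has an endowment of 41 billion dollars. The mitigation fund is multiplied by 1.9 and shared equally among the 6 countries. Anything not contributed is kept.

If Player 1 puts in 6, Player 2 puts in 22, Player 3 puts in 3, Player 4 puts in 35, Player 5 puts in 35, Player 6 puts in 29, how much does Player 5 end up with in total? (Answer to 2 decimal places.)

47.17 billion dollars

Total contributed: 6 + 22 + 3 + 35 + 35 + 29 = 130.
Each receives 1.9 × 130 / 6 = 41.17 from the mitigation fund.
Player 5 keeps 41 − 35 = 6, so Player 5's payoff is 6 + 41.17 = 47.17.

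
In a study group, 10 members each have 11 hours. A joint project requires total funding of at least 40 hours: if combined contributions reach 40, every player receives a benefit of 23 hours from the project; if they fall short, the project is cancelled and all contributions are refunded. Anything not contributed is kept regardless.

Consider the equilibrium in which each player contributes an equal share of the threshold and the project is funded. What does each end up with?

30 hours

Equal share of the threshold: 40/10 = 4.
At this profile no one gains by cutting their contribution: any cut drops the total below 40, the project is cancelled, contributions are refunded, and the deviator ends with 11, which is less than 11 − 4 + 23 = 30. Contributing more than 4 just wastes the excess. So contributing exactly 4 is a best response.
Each player's payoff: 11 − 4 + 23 = 30.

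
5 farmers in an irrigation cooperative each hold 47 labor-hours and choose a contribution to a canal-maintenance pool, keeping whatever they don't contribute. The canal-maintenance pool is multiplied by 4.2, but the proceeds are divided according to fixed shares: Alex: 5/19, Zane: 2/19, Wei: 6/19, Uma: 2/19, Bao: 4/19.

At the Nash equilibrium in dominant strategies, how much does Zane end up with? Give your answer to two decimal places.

88.56 labor-hours

A player with share s gets back 4.2·s per unit contributed, so full contribution is dominant for anyone with s > 1/4.2 = 0.2381 and zero contribution is dominant for anyone below.
Alex and Wei are above the threshold, contributing 47 each; the remaining 3 contribute 0. Total contributed: 94.
Zane keeps 47 and receives 4.2 × 94 × 2/19 = 41.56 from the canal-maintenance pool, for a payoff of 88.56.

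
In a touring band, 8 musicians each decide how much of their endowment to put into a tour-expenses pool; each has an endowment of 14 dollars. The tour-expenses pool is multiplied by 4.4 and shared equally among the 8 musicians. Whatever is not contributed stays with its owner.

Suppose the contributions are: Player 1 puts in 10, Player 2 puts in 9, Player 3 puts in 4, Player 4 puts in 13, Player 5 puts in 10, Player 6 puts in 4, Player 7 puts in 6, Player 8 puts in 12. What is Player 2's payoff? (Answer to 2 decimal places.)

Total contributed: 10 + 9 + 4 + 13 + 10 + 4 + 6 + 12 = 68.
Each receives 4.4 × 68 / 8 = 37.40 from the tour-expenses pool.
Player 2 keeps 14 − 9 = 5, so Player 2's payoff is 5 + 37.40 = 42.40.

42.40 dollars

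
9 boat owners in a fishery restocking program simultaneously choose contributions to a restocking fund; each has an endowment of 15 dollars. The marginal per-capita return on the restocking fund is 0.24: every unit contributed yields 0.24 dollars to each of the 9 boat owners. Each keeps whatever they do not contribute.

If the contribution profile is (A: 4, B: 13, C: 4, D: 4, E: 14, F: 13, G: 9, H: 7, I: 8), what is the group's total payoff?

223.16 dollars

Total contributed: 4 + 13 + 4 + 4 + 14 + 13 + 9 + 7 + 8 = 76; total kept: 9 × 15 − 76 = 59.
The restocking fund pays out 0.24 × 9 × 76 = 164.16 in aggregate.
Group total = 59 + 164.16 = 223.16.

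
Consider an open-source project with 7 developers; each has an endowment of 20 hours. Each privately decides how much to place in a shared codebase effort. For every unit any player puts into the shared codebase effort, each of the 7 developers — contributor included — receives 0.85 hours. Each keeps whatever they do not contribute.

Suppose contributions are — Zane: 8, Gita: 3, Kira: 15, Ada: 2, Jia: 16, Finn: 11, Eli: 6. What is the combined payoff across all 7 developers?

Total contributed: 8 + 3 + 15 + 2 + 16 + 11 + 6 = 61; total kept: 7 × 20 − 61 = 79.
The shared codebase effort pays out 0.85 × 7 × 61 = 362.95 in aggregate.
Group total = 79 + 362.95 = 441.95.

441.95 hours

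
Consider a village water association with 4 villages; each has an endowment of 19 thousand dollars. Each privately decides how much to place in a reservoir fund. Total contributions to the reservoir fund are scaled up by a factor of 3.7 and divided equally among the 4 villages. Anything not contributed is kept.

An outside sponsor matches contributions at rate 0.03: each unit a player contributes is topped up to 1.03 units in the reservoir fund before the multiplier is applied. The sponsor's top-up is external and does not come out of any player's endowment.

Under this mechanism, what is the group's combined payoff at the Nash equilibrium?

With the mechanism, a contributed unit returns 3.7 × 1.03 / 4 = 0.9528 per unit of net cost — still below 1 — so contributing 0 remains dominant for every player.
Everyone keeps their endowment and the group total is 4 × 19 = 76.

76.00 thousand dollars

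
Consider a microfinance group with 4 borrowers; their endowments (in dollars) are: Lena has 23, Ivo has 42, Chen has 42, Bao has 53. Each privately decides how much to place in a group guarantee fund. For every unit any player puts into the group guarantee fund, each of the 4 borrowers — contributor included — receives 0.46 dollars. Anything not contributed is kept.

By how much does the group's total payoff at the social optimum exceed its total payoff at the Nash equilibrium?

134.40 dollars

The private return per contributed unit is 0.46 < 1 for everyone, so the Nash equilibrium is zero contribution and the group total is Σ E_j = 23 + 42 + 42 + 53 = 160.
Each contributed unit returns 1.840 to the group, so the social optimum is full contribution by everyone: group total = 1.840 × 160 = 294.40.
Efficiency loss = (1.840 − 1) × 160 = 134.40.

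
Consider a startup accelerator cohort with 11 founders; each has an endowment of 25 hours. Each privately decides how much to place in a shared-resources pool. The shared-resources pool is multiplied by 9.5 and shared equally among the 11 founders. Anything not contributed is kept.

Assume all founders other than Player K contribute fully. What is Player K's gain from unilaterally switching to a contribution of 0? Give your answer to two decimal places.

Switching from a contribution of 25 to 0 lets Player K keep an extra 25 hours, but lowers the shared-resources pool by 25, which costs Player K their own share of that drop: 9.5/11 × 25 = 21.59.
Net gain = 25 − 21.59 = 3.41. The private return per contributed unit (0.8636) is below 1, so free-riding is indeed the best response regardless of what the others do.

3.41 hours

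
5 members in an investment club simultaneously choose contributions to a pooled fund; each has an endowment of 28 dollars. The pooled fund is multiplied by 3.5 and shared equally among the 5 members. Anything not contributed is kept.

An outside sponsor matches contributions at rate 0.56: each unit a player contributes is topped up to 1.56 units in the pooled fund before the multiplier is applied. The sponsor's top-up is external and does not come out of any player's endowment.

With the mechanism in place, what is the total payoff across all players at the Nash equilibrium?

Under the mechanism each unit contributed yields 3.5 × 1.56 / 5 = 1.0920 back to its contributor per unit of net cost, which exceeds 1, making full contribution the dominant choice for everyone.
So the Nash equilibrium is full contribution by all 5; the group earns 3.5 × 1.56 × 140 = 764.40.

764.40 dollars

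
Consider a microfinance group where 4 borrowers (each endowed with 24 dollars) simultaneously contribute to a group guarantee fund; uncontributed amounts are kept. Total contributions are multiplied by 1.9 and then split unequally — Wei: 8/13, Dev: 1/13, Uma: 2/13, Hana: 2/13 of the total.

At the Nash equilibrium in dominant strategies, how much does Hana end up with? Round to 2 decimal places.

31.02 dollars

Each unit j contributes comes back to j as 1.9 × (j's share), so j prefers to contribute only if that share exceeds 1/1.9 = 0.5263; otherwise keeping the unit dominates.
The only share above 0.5263 is Wei's 8/13, contributing 24; the remaining 3 contribute 0. Total contributed: 24.
Hana keeps 24 and receives 1.9 × 24 × 2/13 = 7.02 from the group guarantee fund, for a payoff of 31.02.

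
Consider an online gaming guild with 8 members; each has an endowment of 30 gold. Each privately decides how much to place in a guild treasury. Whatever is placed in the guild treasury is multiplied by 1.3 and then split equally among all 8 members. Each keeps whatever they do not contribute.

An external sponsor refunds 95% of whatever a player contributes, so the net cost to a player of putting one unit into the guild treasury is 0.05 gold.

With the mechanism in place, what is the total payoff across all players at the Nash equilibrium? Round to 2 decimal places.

Under the mechanism each unit contributed yields (1.3/8) / 0.05 = 3.2500 back to its contributor per unit of net cost, which exceeds 1, making full contribution the dominant choice for everyone.
So the Nash equilibrium is full contribution by all 8; the group earns 8 × (30 × 0.95 + 1.3 × 30) = 540.00.

540.00 gold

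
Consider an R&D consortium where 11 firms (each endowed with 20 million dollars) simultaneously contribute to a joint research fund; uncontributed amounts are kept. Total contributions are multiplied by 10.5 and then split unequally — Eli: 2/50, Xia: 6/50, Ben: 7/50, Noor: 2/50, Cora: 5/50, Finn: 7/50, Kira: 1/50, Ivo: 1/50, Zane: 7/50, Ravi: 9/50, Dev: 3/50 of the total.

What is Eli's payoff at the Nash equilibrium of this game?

70.40 million dollars

For player j, contributing a unit is worthwhile iff 10.5 × (j's share) ≥ 1, i.e. iff j's share is at least 0.0952.
Xia, Ben, Cora, Finn, Zane and Ravi are above the threshold, contributing 20 each; the remaining 5 contribute 0. Total contributed: 120.
Eli keeps 20 and receives 10.5 × 120 × 2/50 = 50.40 from the joint research fund, for a payoff of 70.40.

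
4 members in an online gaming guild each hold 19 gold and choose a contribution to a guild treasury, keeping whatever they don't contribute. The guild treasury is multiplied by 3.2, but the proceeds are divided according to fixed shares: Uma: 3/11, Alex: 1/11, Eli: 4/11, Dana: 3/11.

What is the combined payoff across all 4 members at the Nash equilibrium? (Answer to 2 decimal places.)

117.80 gold

Player j's private return per contributed unit is 3.2 × (j's share). Contributing is weakly dominant for j when that share is at least 1/3.2 = 0.3125, and contributing 0 is dominant otherwise.
The only share above 0.3125 is Eli's 4/11, contributing 19; the remaining 3 contribute 0. Total contributed: 19.
The guild treasury pays out 3.2 × 19 = 60.80 in total (split across the unequal shares, but the aggregate is all that matters for the group sum).
The 3 free-riders keep 19 each, adding 57. Group total = 57 + 60.80 = 117.80.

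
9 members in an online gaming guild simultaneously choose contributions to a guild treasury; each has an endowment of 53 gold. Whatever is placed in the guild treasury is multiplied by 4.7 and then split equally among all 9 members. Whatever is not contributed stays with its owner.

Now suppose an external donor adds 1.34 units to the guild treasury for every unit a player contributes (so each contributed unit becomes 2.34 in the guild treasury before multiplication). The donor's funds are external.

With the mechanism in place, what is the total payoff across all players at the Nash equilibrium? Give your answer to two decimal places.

5246.05 gold

With the mechanism, a contributed unit returns 4.7 × 2.34 / 9 = 1.2220 per unit of net cost to the contributor — now above 1 — so contributing fully is weakly dominant for every player.
So the Nash equilibrium is full contribution by all 9; the group earns 4.7 × 2.34 × 477 = 5246.05.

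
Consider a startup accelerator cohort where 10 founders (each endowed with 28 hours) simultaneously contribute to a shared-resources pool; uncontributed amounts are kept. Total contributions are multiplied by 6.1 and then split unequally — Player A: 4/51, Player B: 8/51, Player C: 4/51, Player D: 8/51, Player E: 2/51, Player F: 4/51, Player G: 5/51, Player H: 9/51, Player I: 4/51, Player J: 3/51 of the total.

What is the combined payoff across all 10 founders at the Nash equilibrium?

Each unit j contributes comes back to j as 6.1 × (j's share), so j prefers to contribute only if that share exceeds 1/6.1 = 0.1639; otherwise keeping the unit dominates.
Only Player H (9/51) clears that bar, contributing 28; the remaining 9 contribute 0. Total contributed: 28.
The shared-resources pool pays out 6.1 × 28 = 170.80 in total (split across the unequal shares, but the aggregate is all that matters for the group sum).
The 9 free-riders keep 28 each, adding 252. Group total = 252 + 170.80 = 422.80.

422.80 hours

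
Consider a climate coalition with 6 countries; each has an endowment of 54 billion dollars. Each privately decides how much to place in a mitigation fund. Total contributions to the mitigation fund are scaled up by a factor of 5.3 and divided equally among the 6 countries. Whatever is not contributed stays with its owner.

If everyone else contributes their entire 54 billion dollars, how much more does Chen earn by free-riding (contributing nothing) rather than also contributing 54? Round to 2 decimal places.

6.30 billion dollars

Switching from a contribution of 54 to 0 lets Chen keep an extra 54 billion dollars, but lowers the mitigation fund by 54, which costs Chen their own share of that drop: 5.3/6 × 54 = 47.70.
Net gain = 54 − 47.70 = 6.30. The private return per contributed unit (0.8833) is below 1, so free-riding is indeed the best response regardless of what the others do.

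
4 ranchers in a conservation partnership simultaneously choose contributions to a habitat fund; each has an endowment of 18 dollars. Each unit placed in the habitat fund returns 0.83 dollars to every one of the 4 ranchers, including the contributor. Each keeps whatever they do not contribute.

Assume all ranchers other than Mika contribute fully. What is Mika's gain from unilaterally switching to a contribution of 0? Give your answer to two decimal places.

Switching from a contribution of 18 to 0 lets Mika keep an extra 18 dollars, but lowers the habitat fund by 18, which costs Mika their own share of that drop: 0.83 × 18 = 14.94.
Net gain = 18 − 14.94 = 3.06. The private return per contributed unit (0.83) is below 1, so free-riding is indeed the best response regardless of what the others do.

3.06 dollars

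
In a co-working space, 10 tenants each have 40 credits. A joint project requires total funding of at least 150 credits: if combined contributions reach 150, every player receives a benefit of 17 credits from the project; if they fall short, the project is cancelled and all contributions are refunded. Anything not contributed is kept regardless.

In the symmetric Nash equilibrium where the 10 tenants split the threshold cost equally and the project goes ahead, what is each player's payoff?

42 credits

Equal share of the threshold: 150/10 = 15.
At this profile no one gains by cutting their contribution: any cut drops the total below 150, the project is cancelled, contributions are refunded, and the deviator ends with 40, which is less than 40 − 15 + 17 = 42. Contributing more than 15 just wastes the excess. So contributing exactly 15 is a best response.
Each player's payoff: 40 − 15 + 17 = 42.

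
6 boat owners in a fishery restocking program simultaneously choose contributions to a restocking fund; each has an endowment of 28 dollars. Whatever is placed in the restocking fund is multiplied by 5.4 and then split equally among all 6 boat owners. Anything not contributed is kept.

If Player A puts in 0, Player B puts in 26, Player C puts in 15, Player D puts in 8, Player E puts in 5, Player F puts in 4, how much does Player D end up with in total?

Total contributed: 0 + 26 + 15 + 8 + 5 + 4 = 58.
Each receives 5.4 × 58 / 6 = 52.20 from the restocking fund.
Player D keeps 28 − 8 = 20, so Player D's payoff is 20 + 52.20 = 72.20.

72.20 dollars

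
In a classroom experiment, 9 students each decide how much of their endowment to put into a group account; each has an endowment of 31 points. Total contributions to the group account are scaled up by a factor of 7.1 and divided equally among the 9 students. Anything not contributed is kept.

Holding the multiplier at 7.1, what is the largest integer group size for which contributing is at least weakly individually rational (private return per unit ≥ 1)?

7

Private return per unit is 7.1/(group size), which is ≥ 1 whenever the group size is ≤ 7.1.
The largest such integer is 7.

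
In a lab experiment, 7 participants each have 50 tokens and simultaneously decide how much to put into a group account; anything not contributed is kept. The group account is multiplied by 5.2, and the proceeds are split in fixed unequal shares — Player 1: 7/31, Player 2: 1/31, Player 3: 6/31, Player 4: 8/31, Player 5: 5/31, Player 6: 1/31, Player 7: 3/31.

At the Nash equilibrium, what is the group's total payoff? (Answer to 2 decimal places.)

980.00 tokens

A player with share s gets back 5.2·s per unit contributed, so full contribution is dominant for anyone with s > 1/5.2 = 0.1923 and zero contribution is dominant for anyone below.
The shares above 0.1923 belong to Player 1, Player 3 and Player 4, contributing 50 each; the remaining 4 contribute 0. Total contributed: 150.
The group account pays out 5.2 × 150 = 780.00 in total (split across the unequal shares, but the aggregate is all that matters for the group sum).
The 4 free-riders keep 50 each, adding 200. Group total = 200 + 780.00 = 980.00.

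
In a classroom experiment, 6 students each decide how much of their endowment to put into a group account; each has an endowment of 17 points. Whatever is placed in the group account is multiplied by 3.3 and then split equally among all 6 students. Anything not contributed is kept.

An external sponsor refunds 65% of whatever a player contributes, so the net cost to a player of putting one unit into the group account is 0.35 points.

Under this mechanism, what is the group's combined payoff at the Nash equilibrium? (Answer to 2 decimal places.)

The effective private return per unit is now (3.3/6) / 0.35 = 1.5714 > 1, so every player's dominant strategy flips to full contribution.
So the Nash equilibrium is full contribution by all 6; the group earns 6 × (17 × 0.65 + 3.3 × 17) = 402.90.

402.90 points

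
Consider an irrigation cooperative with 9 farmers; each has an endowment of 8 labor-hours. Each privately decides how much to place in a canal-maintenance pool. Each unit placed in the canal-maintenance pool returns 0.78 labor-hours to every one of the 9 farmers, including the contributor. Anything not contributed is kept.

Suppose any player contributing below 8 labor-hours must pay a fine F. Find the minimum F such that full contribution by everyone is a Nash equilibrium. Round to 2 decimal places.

Given the others contribute fully, the best deviation is to contribute 0 (any partial contribution still incurs the fine and gives up units whose private return 0.78 is below 1).
Deviating from 8 to 0 saves 8 labor-hours but forfeits the deviator's share of the drop in the canal-maintenance pool: 0.78 × 8 = 6.24.
So the deviation gain is 8 − 6.24 = 1.76, and the fine must be at least 1.76 labor-hours to wipe it out.

1.76 labor-hours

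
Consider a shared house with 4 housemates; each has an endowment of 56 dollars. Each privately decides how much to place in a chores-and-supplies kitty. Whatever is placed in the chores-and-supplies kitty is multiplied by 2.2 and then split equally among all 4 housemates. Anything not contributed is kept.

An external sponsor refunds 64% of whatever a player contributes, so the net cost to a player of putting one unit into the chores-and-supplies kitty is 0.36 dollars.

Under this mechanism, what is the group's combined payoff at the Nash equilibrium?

636.16 dollars

The effective private return per unit is now (2.2/4) / 0.36 = 1.5278 > 1, so every player's dominant strategy flips to full contribution.
So the Nash equilibrium is full contribution by all 4; the group earns 4 × (56 × 0.64 + 2.2 × 56) = 636.16.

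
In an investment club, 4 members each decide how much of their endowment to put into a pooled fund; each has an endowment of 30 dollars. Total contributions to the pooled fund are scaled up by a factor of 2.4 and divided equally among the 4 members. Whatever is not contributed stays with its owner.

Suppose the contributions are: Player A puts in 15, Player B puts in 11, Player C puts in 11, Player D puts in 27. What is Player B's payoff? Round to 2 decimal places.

57.40 dollars

Total contributed: 15 + 11 + 11 + 27 = 64.
Each receives 2.4 × 64 / 4 = 38.40 from the pooled fund.
Player B keeps 30 − 11 = 19, so Player B's payoff is 19 + 38.40 = 57.40.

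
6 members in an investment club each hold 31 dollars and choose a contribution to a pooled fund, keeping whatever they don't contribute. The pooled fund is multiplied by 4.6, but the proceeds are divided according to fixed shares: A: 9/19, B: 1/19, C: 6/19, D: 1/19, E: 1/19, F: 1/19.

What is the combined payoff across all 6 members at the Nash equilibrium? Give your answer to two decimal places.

409.20 dollars

Each unit j contributes comes back to j as 4.6 × (j's share), so j prefers to contribute only if that share exceeds 1/4.6 = 0.2174; otherwise keeping the unit dominates.
A and C clear that bar, contributing 31 each; the remaining 4 contribute 0. Total contributed: 62.
The pooled fund pays out 4.6 × 62 = 285.20 in total (split across the unequal shares, but the aggregate is all that matters for the group sum).
The 4 free-riders keep 31 each, adding 124. Group total = 124 + 285.20 = 409.20.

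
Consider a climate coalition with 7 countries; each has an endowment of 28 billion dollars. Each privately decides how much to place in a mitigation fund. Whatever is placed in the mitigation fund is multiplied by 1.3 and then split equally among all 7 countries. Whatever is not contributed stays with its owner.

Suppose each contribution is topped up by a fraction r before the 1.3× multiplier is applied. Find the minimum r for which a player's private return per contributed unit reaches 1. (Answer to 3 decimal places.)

With matching at rate r, one contributed unit becomes (1 + r) in the mitigation fund and returns 1.3 × (1 + r) / 7 to the contributor.
Setting this equal to 1: 1 + r = 7/1.3 = 5.3846.
So the minimum matching rate is r = 5.3846 − 1 = 4.385.

4.385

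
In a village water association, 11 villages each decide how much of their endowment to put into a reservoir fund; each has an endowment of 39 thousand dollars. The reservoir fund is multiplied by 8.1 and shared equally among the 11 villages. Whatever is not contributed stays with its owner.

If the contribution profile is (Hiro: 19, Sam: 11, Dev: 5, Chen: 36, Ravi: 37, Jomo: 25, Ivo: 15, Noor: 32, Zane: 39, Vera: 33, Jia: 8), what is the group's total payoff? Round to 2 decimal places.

2275.00 thousand dollars

Total contributed: 19 + 11 + 5 + 36 + 37 + 25 + 15 + 32 + 39 + 33 + 8 = 260; total kept: 11 × 39 − 260 = 169.
The reservoir fund pays out 8.1 × 260 = 2106.00 in aggregate.
Group total = 169 + 2106.00 = 2275.00.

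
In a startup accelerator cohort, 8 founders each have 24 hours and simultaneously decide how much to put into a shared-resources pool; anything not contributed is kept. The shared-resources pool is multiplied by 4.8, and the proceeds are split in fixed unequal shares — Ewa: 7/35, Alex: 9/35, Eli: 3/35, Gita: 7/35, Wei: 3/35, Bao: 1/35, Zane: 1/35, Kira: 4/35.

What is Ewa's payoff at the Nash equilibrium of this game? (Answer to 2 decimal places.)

47.04 hours

For player j, contributing a unit is worthwhile iff 4.8 × (j's share) ≥ 1, i.e. iff j's share is at least 0.2083.
Alex alone (share 9/35) is above the threshold, contributing 24; the remaining 7 contribute 0. Total contributed: 24.
Ewa keeps 24 and receives 4.8 × 24 × 7/35 = 23.04 from the shared-resources pool, for a payoff of 47.04.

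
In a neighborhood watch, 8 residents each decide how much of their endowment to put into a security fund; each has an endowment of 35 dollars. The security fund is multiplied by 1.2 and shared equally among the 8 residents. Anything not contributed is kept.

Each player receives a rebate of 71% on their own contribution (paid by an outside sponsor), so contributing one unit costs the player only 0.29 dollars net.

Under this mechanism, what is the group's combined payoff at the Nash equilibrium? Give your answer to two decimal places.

280.00 dollars

Even with the mechanism, each unit contributed returns only (1.2/8) / 0.29 = 0.5172 per unit of net cost, so contributing nothing is still dominant.
Everyone keeps their endowment and the group total is 8 × 35 = 280.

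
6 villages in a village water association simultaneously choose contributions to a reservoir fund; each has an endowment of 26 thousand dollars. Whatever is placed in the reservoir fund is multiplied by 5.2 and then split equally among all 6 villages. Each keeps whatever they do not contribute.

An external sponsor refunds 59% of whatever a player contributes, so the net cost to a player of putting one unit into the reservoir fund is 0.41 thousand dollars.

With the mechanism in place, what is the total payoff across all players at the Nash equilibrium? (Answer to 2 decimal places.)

The effective private return per unit is now (5.2/6) / 0.41 = 2.1138 > 1, so every player's dominant strategy flips to full contribution.
At the Nash equilibrium everyone contributes 26. Group total payoff = 6 × (26 × 0.59 + 5.2 × 26) = 903.24.

903.24 thousand dollars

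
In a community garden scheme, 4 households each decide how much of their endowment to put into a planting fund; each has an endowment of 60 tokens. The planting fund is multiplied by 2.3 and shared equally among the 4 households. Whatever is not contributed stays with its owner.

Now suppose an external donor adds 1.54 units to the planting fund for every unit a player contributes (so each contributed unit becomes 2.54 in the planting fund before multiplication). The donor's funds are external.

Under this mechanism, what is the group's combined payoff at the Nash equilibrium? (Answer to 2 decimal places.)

Under the mechanism each unit contributed yields 2.3 × 2.54 / 4 = 1.4605 back to its contributor per unit of net cost, which exceeds 1, making full contribution the dominant choice for everyone.
So the Nash equilibrium is full contribution by all 4; the group earns 2.3 × 2.54 × 240 = 1402.08.

1402.08 tokens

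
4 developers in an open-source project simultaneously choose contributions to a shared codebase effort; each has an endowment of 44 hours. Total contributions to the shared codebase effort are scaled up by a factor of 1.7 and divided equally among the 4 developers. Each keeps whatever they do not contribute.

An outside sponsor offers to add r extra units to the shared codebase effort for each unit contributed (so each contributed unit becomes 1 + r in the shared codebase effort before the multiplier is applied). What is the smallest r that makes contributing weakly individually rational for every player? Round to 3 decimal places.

1.353

With matching at rate r, one contributed unit becomes (1 + r) in the shared codebase effort and returns 1.7 × (1 + r) / 4 to the contributor.
Setting this equal to 1: 1 + r = 4/1.7 = 2.3529.
So the minimum matching rate is r = 2.3529 − 1 = 1.353.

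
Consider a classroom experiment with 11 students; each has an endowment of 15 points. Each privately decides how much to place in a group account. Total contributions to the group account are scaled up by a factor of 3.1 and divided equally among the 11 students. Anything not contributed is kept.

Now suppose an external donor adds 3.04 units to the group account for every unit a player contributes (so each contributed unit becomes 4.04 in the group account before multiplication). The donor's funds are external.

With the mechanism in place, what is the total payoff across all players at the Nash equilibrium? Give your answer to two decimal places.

2066.46 points

The effective private return per unit is now 3.1 × 4.04 / 11 = 1.1385 > 1, so every player's dominant strategy flips to full contribution.
At the Nash equilibrium everyone contributes 15. Group total payoff = 3.1 × 4.04 × 165 = 2066.46.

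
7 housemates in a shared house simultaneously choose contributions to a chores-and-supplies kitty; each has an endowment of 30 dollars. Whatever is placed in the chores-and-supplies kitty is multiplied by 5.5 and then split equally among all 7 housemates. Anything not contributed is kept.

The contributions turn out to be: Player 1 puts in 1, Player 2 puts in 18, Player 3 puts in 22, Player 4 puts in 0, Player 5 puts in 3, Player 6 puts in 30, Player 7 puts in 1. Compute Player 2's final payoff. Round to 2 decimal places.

70.93 dollars

Total contributed: 1 + 18 + 22 + 0 + 3 + 30 + 1 = 75.
Each receives 5.5 × 75 / 7 = 58.93 from the chores-and-supplies kitty.
Player 2 keeps 30 − 18 = 12, so Player 2's payoff is 12 + 58.93 = 70.93.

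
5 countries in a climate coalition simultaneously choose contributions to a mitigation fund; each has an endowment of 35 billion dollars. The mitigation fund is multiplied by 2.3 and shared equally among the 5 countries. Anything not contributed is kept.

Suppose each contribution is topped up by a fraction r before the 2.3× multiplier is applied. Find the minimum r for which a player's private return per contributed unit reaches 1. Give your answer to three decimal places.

With matching at rate r, one contributed unit becomes (1 + r) in the mitigation fund and returns 2.3 × (1 + r) / 5 to the contributor.
Setting this equal to 1: 1 + r = 5/2.3 = 2.1739.
So the minimum matching rate is r = 2.1739 − 1 = 1.174.

1.174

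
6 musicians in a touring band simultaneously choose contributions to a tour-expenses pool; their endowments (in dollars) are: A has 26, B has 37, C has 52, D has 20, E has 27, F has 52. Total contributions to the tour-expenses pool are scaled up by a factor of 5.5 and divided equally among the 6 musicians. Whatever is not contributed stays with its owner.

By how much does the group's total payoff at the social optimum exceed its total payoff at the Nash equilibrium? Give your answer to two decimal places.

The private return per contributed unit is 5.5/6 = 0.9167 < 1 for every player regardless of endowment, so the Nash equilibrium is zero contribution and the group total is Σ E_j = 26 + 37 + 52 + 20 + 27 + 52 = 214.
Each contributed unit returns 5.500 to the group, so the social optimum is full contribution by everyone: group total = 5.500 × 214 = 1177.00.
Efficiency loss = (5.500 − 1) × 214 = 963.00.

963.00 dollars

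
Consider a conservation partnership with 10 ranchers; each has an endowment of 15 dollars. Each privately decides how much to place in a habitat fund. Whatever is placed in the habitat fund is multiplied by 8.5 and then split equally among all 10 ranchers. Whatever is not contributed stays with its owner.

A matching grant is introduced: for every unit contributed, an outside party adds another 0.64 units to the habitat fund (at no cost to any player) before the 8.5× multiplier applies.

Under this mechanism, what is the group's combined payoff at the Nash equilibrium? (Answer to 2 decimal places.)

Under the mechanism each unit contributed yields 8.5 × 1.64 / 10 = 1.3940 back to its contributor per unit of net cost, which exceeds 1, making full contribution the dominant choice for everyone.
So the Nash equilibrium is full contribution by all 10; the group earns 8.5 × 1.64 × 150 = 2091.00.

2091.00 dollars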